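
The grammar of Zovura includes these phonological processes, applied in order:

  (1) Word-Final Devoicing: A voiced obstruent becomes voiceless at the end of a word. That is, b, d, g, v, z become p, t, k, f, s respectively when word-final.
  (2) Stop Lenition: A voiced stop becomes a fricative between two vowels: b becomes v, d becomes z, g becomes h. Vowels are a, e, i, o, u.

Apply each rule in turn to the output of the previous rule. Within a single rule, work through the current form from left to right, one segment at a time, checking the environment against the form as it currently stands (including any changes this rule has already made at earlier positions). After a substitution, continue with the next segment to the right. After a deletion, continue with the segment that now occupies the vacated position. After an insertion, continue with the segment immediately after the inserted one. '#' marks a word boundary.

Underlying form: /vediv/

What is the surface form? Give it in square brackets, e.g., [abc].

[vezif]

(1) Word-Final Devoicing: [vediv] → [vedif]
(2) Stop Lenition: [vedif] → [vezif]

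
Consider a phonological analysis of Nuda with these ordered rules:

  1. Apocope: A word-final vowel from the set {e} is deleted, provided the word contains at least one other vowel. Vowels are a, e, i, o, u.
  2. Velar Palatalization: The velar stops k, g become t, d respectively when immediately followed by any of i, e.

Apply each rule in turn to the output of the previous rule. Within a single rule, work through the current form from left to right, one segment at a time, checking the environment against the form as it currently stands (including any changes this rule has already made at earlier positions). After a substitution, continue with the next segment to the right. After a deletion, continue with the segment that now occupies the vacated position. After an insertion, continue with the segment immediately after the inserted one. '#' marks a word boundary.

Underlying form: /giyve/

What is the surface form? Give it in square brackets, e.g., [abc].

1 Apocope: [giyve] → [giyv]
2 Velar Palatalization: [giyv] → [diyv]

[diyv]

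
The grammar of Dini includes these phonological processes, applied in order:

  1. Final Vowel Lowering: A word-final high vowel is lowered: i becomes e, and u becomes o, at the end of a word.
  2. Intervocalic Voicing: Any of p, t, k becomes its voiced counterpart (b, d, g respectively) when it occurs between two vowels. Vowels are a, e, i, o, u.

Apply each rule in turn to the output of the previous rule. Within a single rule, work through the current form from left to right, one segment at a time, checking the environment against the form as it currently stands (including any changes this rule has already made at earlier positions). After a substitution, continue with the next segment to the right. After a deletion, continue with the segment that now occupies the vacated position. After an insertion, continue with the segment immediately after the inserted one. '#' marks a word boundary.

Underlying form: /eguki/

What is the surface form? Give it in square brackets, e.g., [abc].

[eguge]

1 Final Vowel Lowering: [eguki] → [eguke]
2 Intervocalic Voicing: [eguke] → [eguge]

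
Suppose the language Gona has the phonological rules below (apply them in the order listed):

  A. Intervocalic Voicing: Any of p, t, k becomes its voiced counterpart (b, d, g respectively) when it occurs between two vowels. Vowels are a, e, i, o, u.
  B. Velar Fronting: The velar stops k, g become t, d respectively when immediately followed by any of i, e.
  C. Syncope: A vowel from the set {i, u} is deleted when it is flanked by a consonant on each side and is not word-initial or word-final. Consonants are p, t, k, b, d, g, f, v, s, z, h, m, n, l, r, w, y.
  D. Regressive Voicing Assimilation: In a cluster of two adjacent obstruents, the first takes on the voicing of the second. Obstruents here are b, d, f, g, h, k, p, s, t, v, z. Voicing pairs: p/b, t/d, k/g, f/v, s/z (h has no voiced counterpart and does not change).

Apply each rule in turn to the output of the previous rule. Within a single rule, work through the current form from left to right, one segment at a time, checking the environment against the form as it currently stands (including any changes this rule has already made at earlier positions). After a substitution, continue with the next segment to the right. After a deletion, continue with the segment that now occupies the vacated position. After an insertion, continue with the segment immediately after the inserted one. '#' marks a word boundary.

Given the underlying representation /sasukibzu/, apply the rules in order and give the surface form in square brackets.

A Intervocalic Voicing: [sasukibzu] → [sasugibzu]
B Velar Fronting: [sasugibzu] → [sasudibzu]
C Syncope: [sasudibzu] → [sasdbzu]
D Regressive Voicing Assimilation: [sasdbzu] → [sazdbzu]

[sazdbzu]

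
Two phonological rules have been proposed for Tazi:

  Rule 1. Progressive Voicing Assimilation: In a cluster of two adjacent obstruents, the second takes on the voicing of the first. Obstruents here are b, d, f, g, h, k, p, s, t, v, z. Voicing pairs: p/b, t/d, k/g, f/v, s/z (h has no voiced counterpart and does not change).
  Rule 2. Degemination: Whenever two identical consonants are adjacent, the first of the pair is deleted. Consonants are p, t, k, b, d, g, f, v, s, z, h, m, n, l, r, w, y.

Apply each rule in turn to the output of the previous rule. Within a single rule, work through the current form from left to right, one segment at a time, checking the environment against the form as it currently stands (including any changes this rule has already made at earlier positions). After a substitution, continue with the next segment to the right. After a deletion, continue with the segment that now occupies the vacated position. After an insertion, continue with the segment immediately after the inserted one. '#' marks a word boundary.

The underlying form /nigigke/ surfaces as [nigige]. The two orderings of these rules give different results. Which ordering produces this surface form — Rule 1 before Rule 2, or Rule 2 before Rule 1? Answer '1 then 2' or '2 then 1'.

1 then 2

Order 1 then 2:
  1 Progressive Voicing Assimilation: [nigigke] → [nigigge]
  2 Degemination: [nigigge] → [nigige]
  result: [nigige]
Order 2 then 1:
  2 Degemination: no change — [nigigke]
  1 Progressive Voicing Assimilation: [nigigke] → [nigigge]
  result: [nigigge]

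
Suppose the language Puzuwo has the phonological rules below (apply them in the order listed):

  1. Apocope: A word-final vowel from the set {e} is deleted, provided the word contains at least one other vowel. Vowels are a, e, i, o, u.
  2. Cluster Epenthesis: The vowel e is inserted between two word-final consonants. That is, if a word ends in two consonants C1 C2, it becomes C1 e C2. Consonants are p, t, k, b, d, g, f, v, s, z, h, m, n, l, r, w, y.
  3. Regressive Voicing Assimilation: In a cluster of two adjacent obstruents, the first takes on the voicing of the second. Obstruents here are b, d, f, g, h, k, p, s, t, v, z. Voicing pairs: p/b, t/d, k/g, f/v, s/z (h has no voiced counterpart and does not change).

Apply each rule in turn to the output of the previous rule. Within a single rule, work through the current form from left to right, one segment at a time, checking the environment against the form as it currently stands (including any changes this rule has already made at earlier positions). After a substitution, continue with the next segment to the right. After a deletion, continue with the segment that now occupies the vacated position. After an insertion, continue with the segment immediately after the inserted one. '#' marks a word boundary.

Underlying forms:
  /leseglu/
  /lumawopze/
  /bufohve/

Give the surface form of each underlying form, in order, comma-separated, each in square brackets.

[leseglu], [lumawopez], [bufohev]

/leseglu/:
  1 Apocope: no change — [leseglu]
  2 Cluster Epenthesis: no change — [leseglu]
  3 Regressive Voicing Assimilation: no change — [leseglu]
/lumawopze/:
  1 Apocope: [lumawopze] → [lumawopz]
  2 Cluster Epenthesis: [lumawopz] → [lumawopez]
  3 Regressive Voicing Assimilation: no change — [lumawopez]
/bufohve/:
  1 Apocope: [bufohve] → [bufohv]
  2 Cluster Epenthesis: [bufohv] → [bufohev]
  3 Regressive Voicing Assimilation: no change — [bufohev]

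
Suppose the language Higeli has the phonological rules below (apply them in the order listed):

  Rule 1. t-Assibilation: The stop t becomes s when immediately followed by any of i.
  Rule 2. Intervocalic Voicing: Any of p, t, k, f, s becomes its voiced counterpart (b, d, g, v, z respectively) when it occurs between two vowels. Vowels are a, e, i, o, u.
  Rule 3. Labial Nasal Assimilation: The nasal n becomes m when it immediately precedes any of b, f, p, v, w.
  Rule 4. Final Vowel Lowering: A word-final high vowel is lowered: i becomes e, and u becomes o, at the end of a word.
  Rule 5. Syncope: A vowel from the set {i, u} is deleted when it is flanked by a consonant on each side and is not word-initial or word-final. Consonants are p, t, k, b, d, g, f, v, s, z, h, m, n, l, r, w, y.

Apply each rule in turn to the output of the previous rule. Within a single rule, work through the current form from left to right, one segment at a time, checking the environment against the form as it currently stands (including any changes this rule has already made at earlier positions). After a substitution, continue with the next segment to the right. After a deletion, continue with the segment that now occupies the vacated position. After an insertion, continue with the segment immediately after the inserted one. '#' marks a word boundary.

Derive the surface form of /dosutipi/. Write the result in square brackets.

Rule 1 t-Assibilation: [dosutipi] → [dosusipi]
Rule 2 Intervocalic Voicing: [dosusipi] → [dozuzibi]
Rule 3 Labial Nasal Assimilation: no change — [dozuzibi]
Rule 4 Final Vowel Lowering: [dozuzibi] → [dozuzibe]
Rule 5 Syncope: [dozuzibe] → [dozzbe]

[dozzbe]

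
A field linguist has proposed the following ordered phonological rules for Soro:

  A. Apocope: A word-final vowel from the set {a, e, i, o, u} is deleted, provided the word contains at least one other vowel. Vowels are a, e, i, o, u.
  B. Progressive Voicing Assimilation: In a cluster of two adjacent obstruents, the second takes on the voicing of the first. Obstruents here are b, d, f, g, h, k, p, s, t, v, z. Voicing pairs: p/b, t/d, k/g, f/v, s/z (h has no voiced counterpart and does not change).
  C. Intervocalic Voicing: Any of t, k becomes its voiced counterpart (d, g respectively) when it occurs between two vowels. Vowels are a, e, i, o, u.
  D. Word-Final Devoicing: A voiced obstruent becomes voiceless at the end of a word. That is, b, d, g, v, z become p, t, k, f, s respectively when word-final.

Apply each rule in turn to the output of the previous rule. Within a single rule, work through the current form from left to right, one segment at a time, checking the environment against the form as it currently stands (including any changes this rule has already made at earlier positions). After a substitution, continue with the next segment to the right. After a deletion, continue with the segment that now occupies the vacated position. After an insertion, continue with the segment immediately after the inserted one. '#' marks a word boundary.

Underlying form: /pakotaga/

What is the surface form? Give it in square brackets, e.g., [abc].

[pagodak]

A Apocope: [pakotaga] → [pakotag]
B Progressive Voicing Assimilation: no change — [pakotag]
C Intervocalic Voicing: [pakotag] → [pagodag]
D Word-Final Devoicing: [pagodag] → [pagodak]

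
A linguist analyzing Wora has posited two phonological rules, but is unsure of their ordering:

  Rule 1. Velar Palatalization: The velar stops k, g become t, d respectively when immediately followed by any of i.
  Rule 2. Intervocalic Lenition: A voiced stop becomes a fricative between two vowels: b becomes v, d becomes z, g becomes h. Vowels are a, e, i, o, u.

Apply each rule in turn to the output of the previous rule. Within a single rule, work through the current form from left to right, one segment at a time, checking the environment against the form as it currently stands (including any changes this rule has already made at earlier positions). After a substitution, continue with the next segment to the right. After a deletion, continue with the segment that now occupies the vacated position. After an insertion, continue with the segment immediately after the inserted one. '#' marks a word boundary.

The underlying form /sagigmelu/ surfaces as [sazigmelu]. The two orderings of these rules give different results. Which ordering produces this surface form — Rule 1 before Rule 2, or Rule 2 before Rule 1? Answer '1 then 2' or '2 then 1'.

Order 1 then 2:
  1 Velar Palatalization: [sagigmelu] → [sadigmelu]
  2 Intervocalic Lenition: [sadigmelu] → [sazigmelu]
  result: [sazigmelu]
Order 2 then 1:
  2 Intervocalic Lenition: [sagigmelu] → [sahigmelu]
  1 Velar Palatalization: no change — [sahigmelu]
  result: [sahigmelu]

1 then 2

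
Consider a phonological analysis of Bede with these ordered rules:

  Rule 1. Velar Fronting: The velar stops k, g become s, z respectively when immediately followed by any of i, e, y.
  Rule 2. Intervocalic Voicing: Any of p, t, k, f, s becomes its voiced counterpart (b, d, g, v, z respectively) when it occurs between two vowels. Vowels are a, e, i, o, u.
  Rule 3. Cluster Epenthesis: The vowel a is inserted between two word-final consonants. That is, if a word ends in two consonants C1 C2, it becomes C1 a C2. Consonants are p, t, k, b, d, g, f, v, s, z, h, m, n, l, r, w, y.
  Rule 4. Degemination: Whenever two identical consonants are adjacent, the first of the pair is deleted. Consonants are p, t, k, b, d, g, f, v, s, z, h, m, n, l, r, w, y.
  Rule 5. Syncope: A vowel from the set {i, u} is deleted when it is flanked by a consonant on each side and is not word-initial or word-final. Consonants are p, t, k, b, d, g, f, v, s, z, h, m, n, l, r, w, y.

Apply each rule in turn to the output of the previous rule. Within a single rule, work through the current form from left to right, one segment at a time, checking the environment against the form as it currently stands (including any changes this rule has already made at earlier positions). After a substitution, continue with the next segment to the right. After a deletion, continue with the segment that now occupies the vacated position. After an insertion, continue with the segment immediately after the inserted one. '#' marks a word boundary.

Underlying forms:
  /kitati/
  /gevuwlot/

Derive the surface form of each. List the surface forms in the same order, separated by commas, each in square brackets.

/kitati/:
  Rule 1 Velar Fronting: [kitati] → [sitati]
  Rule 2 Intervocalic Voicing: [sitati] → [sidadi]
  Rule 3 Cluster Epenthesis: no change — [sidadi]
  Rule 4 Degemination: no change — [sidadi]
  Rule 5 Syncope: [sidadi] → [sdadi]
/gevuwlot/:
  Rule 1 Velar Fronting: [gevuwlot] → [zevuwlot]
  Rule 2 Intervocalic Voicing: no change — [zevuwlot]
  Rule 3 Cluster Epenthesis: no change — [zevuwlot]
  Rule 4 Degemination: no change — [zevuwlot]
  Rule 5 Syncope: [zevuwlot] → [zevwlot]

[sdadi], [zevwlot]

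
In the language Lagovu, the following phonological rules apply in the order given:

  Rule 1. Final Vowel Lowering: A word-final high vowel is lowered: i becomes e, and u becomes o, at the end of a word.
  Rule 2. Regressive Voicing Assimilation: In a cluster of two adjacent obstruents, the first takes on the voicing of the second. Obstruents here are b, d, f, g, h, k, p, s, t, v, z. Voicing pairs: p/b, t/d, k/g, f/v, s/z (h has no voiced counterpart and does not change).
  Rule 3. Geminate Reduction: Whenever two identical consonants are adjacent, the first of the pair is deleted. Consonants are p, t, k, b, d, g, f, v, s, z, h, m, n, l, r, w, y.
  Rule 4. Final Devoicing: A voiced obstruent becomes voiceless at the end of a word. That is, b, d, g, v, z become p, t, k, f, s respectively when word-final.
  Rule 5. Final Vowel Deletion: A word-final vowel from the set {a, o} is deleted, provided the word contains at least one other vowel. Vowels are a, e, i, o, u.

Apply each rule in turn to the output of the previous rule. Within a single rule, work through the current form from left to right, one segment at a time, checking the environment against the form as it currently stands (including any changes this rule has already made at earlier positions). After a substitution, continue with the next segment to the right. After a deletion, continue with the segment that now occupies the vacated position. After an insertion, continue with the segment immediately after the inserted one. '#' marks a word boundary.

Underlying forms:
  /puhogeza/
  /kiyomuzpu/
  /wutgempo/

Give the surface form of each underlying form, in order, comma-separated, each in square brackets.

/puhogeza/:
  Rule 1 Final Vowel Lowering: no change — [puhogeza]
  Rule 2 Regressive Voicing Assimilation: no change — [puhogeza]
  Rule 3 Geminate Reduction: no change — [puhogeza]
  Rule 4 Final Devoicing: no change — [puhogeza]
  Rule 5 Final Vowel Deletion: [puhogeza] → [puhogez]
/kiyomuzpu/:
  Rule 1 Final Vowel Lowering: [kiyomuzpu] → [kiyomuzpo]
  Rule 2 Regressive Voicing Assimilation: [kiyomuzpo] → [kiyomuspo]
  Rule 3 Geminate Reduction: no change — [kiyomuspo]
  Rule 4 Final Devoicing: no change — [kiyomuspo]
  Rule 5 Final Vowel Deletion: [kiyomuspo] → [kiyomusp]
/wutgempo/:
  Rule 1 Final Vowel Lowering: no change — [wutgempo]
  Rule 2 Regressive Voicing Assimilation: [wutgempo] → [wudgempo]
  Rule 3 Geminate Reduction: no change — [wudgempo]
  Rule 4 Final Devoicing: no change — [wudgempo]
  Rule 5 Final Vowel Deletion: [wudgempo] → [wudgemp]

[puhogez], [kiyomusp], [wudgemp]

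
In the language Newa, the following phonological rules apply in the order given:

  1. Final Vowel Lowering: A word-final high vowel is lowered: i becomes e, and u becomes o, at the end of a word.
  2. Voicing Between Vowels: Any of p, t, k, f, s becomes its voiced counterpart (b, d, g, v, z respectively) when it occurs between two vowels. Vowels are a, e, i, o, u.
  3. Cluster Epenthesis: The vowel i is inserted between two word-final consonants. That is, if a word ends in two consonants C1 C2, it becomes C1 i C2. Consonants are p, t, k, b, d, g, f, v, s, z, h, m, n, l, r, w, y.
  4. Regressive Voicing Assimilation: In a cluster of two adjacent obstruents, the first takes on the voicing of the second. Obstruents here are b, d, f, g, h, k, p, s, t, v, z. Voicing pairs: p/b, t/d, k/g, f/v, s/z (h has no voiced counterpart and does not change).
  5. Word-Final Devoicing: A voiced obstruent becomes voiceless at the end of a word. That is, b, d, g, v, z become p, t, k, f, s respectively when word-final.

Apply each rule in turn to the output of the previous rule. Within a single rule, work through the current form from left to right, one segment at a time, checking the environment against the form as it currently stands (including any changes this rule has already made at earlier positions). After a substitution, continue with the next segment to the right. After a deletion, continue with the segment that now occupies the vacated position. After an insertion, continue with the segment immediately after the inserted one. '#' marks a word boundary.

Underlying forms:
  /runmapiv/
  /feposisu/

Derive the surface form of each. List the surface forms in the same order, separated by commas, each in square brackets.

[runmabif], [febozizo]

/runmapiv/:
  1 Final Vowel Lowering: no change — [runmapiv]
  2 Voicing Between Vowels: [runmapiv] → [runmabiv]
  3 Cluster Epenthesis: no change — [runmabiv]
  4 Regressive Voicing Assimilation: no change — [runmabiv]
  5 Word-Final Devoicing: [runmabiv] → [runmabif]
/feposisu/:
  1 Final Vowel Lowering: [feposisu] → [feposiso]
  2 Voicing Between Vowels: [feposiso] → [febozizo]
  3 Cluster Epenthesis: no change — [febozizo]
  4 Regressive Voicing Assimilation: no change — [febozizo]
  5 Word-Final Devoicing: no change — [febozizo]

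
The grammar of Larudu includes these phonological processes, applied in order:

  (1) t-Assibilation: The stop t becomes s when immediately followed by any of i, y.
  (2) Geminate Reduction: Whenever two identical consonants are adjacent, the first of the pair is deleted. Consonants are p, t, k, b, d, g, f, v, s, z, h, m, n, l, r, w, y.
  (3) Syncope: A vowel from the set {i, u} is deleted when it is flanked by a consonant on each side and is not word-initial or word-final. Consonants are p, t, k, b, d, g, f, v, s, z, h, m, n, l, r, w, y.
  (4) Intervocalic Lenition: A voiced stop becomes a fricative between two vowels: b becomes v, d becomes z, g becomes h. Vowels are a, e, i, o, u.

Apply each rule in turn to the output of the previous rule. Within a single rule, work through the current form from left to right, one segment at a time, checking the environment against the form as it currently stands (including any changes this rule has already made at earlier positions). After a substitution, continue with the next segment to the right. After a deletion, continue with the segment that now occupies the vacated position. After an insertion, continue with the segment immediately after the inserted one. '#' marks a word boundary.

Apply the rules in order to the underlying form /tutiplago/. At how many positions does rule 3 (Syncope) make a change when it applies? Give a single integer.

2

(1) t-Assibilation: [tutiplago] → [tusiplago]
(2) Geminate Reduction: no change — [tusiplago]
(3) Syncope: [tusiplago] → [tsplago]
(4) Intervocalic Lenition: [tsplago] → [tsplaho]
Rule 3 changed 2 position(s).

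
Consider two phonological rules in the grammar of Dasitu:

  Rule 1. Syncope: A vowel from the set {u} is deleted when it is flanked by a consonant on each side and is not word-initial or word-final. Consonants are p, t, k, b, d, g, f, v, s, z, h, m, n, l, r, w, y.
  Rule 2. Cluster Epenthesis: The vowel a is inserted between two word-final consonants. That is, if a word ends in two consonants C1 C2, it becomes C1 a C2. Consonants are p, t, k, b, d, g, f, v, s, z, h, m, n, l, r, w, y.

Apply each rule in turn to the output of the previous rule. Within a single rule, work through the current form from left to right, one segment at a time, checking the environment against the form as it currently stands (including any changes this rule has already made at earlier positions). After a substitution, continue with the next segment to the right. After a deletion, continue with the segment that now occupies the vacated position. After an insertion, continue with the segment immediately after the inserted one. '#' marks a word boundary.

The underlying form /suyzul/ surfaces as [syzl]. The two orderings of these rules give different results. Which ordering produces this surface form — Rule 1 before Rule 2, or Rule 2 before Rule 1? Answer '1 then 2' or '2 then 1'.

2 then 1

Order 1 then 2:
  1 Syncope: [suyzul] → [syzl]
  2 Cluster Epenthesis: [syzl] → [syzal]
  result: [syzal]
Order 2 then 1:
  2 Cluster Epenthesis: no change — [suyzul]
  1 Syncope: [suyzul] → [syzl]
  result: [syzl]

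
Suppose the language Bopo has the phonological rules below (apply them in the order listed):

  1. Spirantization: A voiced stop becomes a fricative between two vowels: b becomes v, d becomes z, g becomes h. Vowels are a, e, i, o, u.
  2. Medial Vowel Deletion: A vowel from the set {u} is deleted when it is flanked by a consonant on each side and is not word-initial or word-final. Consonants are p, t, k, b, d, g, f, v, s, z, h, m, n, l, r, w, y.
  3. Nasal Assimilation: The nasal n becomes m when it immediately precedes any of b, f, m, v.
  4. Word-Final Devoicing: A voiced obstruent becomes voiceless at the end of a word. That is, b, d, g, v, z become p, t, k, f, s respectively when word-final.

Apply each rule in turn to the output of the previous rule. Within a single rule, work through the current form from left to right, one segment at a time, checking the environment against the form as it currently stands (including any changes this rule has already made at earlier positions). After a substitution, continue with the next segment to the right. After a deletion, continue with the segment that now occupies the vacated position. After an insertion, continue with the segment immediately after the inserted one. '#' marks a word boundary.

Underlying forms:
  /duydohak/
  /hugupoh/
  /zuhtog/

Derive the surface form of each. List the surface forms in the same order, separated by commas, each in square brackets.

[dydohak], [hhpoh], [zhtok]

/duydohak/:
  1 Spirantization: no change — [duydohak]
  2 Medial Vowel Deletion: [duydohak] → [dydohak]
  3 Nasal Assimilation: no change — [dydohak]
  4 Word-Final Devoicing: no change — [dydohak]
/hugupoh/:
  1 Spirantization: [hugupoh] → [huhupoh]
  2 Medial Vowel Deletion: [huhupoh] → [hhpoh]
  3 Nasal Assimilation: no change — [hhpoh]
  4 Word-Final Devoicing: no change — [hhpoh]
/zuhtog/:
  1 Spirantization: no change — [zuhtog]
  2 Medial Vowel Deletion: [zuhtog] → [zhtog]
  3 Nasal Assimilation: no change — [zhtog]
  4 Word-Final Devoicing: [zhtog] → [zhtok]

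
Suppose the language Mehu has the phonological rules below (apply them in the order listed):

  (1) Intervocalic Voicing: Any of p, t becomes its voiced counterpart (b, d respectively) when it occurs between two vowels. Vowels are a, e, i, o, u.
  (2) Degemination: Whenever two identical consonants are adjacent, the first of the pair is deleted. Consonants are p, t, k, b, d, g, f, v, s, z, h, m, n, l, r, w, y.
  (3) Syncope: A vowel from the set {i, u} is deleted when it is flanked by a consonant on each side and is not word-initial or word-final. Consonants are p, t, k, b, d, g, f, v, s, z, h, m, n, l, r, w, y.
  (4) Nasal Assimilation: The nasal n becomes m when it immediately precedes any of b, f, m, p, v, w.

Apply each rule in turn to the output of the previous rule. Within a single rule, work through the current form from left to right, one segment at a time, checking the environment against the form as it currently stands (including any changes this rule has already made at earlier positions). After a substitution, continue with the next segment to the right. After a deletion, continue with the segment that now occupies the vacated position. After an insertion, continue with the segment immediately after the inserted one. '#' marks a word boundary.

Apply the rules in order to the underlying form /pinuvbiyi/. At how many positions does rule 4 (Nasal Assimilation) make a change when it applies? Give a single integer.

(1) Intervocalic Voicing: no change — [pinuvbiyi]
(2) Degemination: no change — [pinuvbiyi]
(3) Syncope: [pinuvbiyi] → [pnvbyi]
(4) Nasal Assimilation: [pnvbyi] → [pmvbyi]
Rule 4 changed 1 position(s).

1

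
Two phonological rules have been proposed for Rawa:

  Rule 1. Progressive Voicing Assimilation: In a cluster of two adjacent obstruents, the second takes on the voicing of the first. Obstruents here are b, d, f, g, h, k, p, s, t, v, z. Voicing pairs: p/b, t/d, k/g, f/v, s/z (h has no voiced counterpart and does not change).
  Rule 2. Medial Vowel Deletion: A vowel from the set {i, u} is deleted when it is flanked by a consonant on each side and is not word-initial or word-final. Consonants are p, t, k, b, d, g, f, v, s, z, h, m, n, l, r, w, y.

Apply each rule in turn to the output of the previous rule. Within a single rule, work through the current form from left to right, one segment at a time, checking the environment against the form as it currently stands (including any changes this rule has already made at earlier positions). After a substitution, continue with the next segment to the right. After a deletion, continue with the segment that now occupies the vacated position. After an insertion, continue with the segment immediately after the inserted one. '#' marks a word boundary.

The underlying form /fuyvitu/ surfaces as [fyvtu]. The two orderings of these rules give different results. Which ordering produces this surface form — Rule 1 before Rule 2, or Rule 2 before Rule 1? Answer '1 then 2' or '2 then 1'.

Order 1 then 2:
  1 Progressive Voicing Assimilation: no change — [fuyvitu]
  2 Medial Vowel Deletion: [fuyvitu] → [fyvtu]
  result: [fyvtu]
Order 2 then 1:
  2 Medial Vowel Deletion: [fuyvitu] → [fyvtu]
  1 Progressive Voicing Assimilation: [fyvtu] → [fyvdu]
  result: [fyvdu]

1 then 2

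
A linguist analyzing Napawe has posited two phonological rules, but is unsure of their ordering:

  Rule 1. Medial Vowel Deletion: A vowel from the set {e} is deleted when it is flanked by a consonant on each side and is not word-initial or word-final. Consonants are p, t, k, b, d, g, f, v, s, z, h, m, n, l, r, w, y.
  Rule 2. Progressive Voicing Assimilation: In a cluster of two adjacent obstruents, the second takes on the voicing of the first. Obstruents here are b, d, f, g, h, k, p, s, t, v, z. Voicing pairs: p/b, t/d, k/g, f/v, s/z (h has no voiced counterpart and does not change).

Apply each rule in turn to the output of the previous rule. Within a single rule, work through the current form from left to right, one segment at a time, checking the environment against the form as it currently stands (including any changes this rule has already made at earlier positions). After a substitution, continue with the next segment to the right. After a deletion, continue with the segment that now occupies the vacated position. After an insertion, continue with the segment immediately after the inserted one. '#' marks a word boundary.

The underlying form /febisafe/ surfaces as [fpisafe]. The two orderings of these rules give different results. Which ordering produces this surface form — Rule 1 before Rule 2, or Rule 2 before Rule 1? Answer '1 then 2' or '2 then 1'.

1 then 2

Order 1 then 2:
  1 Medial Vowel Deletion: [febisafe] → [fbisafe]
  2 Progressive Voicing Assimilation: [fbisafe] → [fpisafe]
  result: [fpisafe]
Order 2 then 1:
  2 Progressive Voicing Assimilation: no change — [febisafe]
  1 Medial Vowel Deletion: [febisafe] → [fbisafe]
  result: [fbisafe]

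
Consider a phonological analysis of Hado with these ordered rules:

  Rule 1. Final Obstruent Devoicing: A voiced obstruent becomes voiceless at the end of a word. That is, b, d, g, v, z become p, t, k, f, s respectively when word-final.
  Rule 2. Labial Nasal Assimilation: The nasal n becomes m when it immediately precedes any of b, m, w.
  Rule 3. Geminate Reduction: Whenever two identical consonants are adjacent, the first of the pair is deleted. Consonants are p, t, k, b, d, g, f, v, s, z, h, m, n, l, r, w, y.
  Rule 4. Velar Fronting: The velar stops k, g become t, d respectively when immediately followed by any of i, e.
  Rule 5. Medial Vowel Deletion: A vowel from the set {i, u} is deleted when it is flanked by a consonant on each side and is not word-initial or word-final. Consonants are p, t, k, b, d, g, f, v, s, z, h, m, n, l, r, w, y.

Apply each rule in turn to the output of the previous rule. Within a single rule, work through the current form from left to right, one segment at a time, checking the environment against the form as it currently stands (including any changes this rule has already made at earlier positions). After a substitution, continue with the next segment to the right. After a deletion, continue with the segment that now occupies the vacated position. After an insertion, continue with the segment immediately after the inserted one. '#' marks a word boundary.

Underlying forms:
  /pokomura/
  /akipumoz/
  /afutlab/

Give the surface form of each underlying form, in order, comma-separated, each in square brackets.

[pokomra], [atpmos], [aftlap]

/pokomura/:
  Rule 1 Final Obstruent Devoicing: no change — [pokomura]
  Rule 2 Labial Nasal Assimilation: no change — [pokomura]
  Rule 3 Geminate Reduction: no change — [pokomura]
  Rule 4 Velar Fronting: no change — [pokomura]
  Rule 5 Medial Vowel Deletion: [pokomura] → [pokomra]
/akipumoz/:
  Rule 1 Final Obstruent Devoicing: [akipumoz] → [akipumos]
  Rule 2 Labial Nasal Assimilation: no change — [akipumos]
  Rule 3 Geminate Reduction: no change — [akipumos]
  Rule 4 Velar Fronting: [akipumos] → [atipumos]
  Rule 5 Medial Vowel Deletion: [atipumos] → [atpmos]
/afutlab/:
  Rule 1 Final Obstruent Devoicing: [afutlab] → [afutlap]
  Rule 2 Labial Nasal Assimilation: no change — [afutlap]
  Rule 3 Geminate Reduction: no change — [afutlap]
  Rule 4 Velar Fronting: no change — [afutlap]
  Rule 5 Medial Vowel Deletion: [afutlap] → [aftlap]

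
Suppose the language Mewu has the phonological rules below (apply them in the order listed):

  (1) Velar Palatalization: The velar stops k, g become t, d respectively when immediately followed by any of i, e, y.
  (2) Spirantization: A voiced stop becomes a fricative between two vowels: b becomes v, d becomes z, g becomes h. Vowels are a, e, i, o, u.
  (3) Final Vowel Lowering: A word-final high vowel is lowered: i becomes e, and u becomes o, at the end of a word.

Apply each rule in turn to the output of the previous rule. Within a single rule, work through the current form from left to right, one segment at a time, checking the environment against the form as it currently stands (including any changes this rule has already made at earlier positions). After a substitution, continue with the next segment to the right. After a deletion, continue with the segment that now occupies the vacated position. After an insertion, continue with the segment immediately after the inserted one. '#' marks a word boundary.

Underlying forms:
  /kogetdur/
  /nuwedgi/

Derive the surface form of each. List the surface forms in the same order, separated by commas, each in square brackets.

/kogetdur/:
  (1) Velar Palatalization: [kogetdur] → [kodetdur]
  (2) Spirantization: [kodetdur] → [kozetdur]
  (3) Final Vowel Lowering: no change — [kozetdur]
/nuwedgi/:
  (1) Velar Palatalization: [nuwedgi] → [nuweddi]
  (2) Spirantization: no change — [nuweddi]
  (3) Final Vowel Lowering: [nuweddi] → [nuwedde]

[kozetdur], [nuwedde]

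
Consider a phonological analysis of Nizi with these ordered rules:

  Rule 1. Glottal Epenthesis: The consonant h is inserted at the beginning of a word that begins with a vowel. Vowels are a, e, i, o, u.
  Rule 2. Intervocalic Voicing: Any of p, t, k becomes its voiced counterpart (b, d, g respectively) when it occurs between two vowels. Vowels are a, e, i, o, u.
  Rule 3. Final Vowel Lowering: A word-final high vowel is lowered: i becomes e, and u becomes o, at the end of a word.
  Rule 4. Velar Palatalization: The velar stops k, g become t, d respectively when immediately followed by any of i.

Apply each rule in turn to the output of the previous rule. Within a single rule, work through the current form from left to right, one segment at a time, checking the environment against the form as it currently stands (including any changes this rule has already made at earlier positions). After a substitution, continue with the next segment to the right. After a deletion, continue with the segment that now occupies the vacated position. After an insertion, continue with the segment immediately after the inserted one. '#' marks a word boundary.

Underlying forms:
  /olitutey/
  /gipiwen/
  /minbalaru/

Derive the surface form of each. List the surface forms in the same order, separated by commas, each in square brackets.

[holidudey], [dibiwen], [minbalaro]

/olitutey/:
  Rule 1 Glottal Epenthesis: [olitutey] → [holitutey]
  Rule 2 Intervocalic Voicing: [holitutey] → [holidudey]
  Rule 3 Final Vowel Lowering: no change — [holidudey]
  Rule 4 Velar Palatalization: no change — [holidudey]
/gipiwen/:
  Rule 1 Glottal Epenthesis: no change — [gipiwen]
  Rule 2 Intervocalic Voicing: [gipiwen] → [gibiwen]
  Rule 3 Final Vowel Lowering: no change — [gibiwen]
  Rule 4 Velar Palatalization: [gibiwen] → [dibiwen]
/minbalaru/:
  Rule 1 Glottal Epenthesis: no change — [minbalaru]
  Rule 2 Intervocalic Voicing: no change — [minbalaru]
  Rule 3 Final Vowel Lowering: [minbalaru] → [minbalaro]
  Rule 4 Velar Palatalization: no change — [minbalaro]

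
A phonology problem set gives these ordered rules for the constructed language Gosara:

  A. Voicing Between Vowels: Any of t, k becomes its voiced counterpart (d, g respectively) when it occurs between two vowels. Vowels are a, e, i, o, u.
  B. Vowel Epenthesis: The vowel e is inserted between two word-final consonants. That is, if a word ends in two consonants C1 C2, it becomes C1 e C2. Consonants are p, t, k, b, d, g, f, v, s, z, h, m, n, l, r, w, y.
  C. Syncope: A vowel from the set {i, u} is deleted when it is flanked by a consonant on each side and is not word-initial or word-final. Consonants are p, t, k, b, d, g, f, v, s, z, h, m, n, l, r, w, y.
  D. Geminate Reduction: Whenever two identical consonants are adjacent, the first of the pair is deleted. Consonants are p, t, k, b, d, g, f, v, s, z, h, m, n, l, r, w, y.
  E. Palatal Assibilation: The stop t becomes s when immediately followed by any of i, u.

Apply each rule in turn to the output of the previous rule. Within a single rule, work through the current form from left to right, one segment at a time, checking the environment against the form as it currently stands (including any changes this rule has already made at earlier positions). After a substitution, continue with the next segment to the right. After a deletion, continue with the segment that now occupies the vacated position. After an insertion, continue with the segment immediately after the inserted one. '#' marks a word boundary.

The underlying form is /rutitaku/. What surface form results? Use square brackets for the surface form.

A Voicing Between Vowels: [rutitaku] → [rudidagu]
B Vowel Epenthesis: no change — [rudidagu]
C Syncope: [rudidagu] → [rddagu]
D Geminate Reduction: [rddagu] → [rdagu]
E Palatal Assibilation: no change — [rdagu]

[rdagu]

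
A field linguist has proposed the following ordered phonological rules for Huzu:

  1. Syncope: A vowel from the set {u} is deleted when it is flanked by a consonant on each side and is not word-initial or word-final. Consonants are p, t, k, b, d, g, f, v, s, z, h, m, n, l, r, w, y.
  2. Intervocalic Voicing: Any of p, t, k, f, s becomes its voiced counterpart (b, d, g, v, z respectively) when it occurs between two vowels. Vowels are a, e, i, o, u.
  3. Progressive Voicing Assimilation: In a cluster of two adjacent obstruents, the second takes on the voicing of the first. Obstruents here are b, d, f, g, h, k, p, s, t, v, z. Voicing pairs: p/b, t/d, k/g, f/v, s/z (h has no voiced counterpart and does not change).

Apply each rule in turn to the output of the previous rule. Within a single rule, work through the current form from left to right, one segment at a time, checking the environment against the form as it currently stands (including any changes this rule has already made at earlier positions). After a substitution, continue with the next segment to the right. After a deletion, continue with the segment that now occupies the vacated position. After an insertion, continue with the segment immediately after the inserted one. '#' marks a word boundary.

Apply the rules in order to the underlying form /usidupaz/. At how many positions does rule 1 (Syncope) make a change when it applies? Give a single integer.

1

1 Syncope: [usidupaz] → [usidpaz]
2 Intervocalic Voicing: [usidpaz] → [uzidpaz]
3 Progressive Voicing Assimilation: [uzidpaz] → [uzidbaz]
Rule 1 changed 1 position(s).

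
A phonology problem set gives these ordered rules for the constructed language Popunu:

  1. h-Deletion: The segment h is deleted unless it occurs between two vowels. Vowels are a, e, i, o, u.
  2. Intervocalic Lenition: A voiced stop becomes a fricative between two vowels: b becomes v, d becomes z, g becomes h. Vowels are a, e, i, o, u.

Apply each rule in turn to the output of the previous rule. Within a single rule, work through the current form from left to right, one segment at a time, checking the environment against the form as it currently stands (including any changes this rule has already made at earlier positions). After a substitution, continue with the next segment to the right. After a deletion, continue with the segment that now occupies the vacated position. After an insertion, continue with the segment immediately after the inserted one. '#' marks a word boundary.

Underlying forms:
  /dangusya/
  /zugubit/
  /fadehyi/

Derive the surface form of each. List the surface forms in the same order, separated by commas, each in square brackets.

[dangusya], [zuhuvit], [fazeyi]

/dangusya/:
  1 h-Deletion: no change — [dangusya]
  2 Intervocalic Lenition: no change — [dangusya]
/zugubit/:
  1 h-Deletion: no change — [zugubit]
  2 Intervocalic Lenition: [zugubit] → [zuhuvit]
/fadehyi/:
  1 h-Deletion: [fadehyi] → [fadeyi]
  2 Intervocalic Lenition: [fadeyi] → [fazeyi]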